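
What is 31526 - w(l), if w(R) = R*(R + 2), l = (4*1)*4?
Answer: 31238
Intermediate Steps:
l = 16 (l = 4*4 = 16)
w(R) = R*(2 + R)
31526 - w(l) = 31526 - 16*(2 + 16) = 31526 - 16*18 = 31526 - 1*288 = 31526 - 288 = 31238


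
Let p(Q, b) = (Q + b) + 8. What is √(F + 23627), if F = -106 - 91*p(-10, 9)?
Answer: 2*√5721 ≈ 151.27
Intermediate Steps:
p(Q, b) = 8 + Q + b
F = -743 (F = -106 - 91*(8 - 10 + 9) = -106 - 91*7 = -106 - 637 = -743)
√(F + 23627) = √(-743 + 23627) = √22884 = 2*√5721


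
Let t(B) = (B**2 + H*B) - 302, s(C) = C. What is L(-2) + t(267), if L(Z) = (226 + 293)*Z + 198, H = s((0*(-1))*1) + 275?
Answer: 143572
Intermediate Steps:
H = 275 (H = (0*(-1))*1 + 275 = 0*1 + 275 = 0 + 275 = 275)
L(Z) = 198 + 519*Z (L(Z) = 519*Z + 198 = 198 + 519*Z)
t(B) = -302 + B**2 + 275*B (t(B) = (B**2 + 275*B) - 302 = -302 + B**2 + 275*B)
L(-2) + t(267) = (198 + 519*(-2)) + (-302 + 267**2 + 275*267) = (198 - 1038) + (-302 + 71289 + 73425) = -840 + 144412 = 143572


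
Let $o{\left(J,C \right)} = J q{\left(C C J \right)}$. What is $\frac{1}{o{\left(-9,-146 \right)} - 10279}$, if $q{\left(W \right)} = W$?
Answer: $\frac{1}{1716317} \approx 5.8264 \cdot 10^{-7}$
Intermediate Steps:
$o{\left(J,C \right)} = C^{2} J^{2}$ ($o{\left(J,C \right)} = J C C J = J C^{2} J = J J C^{2} = C^{2} J^{2}$)
$\frac{1}{o{\left(-9,-146 \right)} - 10279} = \frac{1}{\left(-146\right)^{2} \left(-9\right)^{2} - 10279} = \frac{1}{21316 \cdot 81 - 10279} = \frac{1}{1726596 - 10279} = \frac{1}{1716317}$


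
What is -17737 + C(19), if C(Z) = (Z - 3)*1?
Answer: -17721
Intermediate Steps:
C(Z) = -3 + Z (C(Z) = (-3 + Z)*1 = -3 + Z)
-17737 + C(19) = -17737 + (-3 + 19) = -17737 + 16 = -17721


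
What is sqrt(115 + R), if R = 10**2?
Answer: sqrt(215) ≈ 14.663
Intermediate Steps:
R = 100
sqrt(115 + R) = sqrt(115 + 100) = sqrt(215)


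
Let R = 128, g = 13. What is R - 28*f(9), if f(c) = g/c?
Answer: 788/9 ≈ 87.556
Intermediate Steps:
f(c) = 13/c
R - 28*f(9) = 128 - 364/9 = 788/9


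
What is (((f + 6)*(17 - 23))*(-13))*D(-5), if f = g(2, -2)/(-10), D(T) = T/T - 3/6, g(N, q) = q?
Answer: 1209/5 ≈ 241.80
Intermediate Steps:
D(T) = 1/2 (D(T) = 1 - 3*1/6 = 1 - 1/2 = 1/2)
f = 1/5 (f = -2/(-10) = -2*(-1/10) = 1/5 ≈ 0.20000)
(((f + 6)*(17 - 23))*(-13))*D(-5) = (((1/5 + 6)*(17 - 23))*(-13))*(1/2) = (((31/5)*(-6))*(-13))*(1/2) = -186/5*(-13)*(1/2) = (2418/5)*(1/2) = 1209/5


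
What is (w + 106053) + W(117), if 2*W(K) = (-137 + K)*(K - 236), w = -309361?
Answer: -202118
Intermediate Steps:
W(K) = (-236 + K)*(-137 + K)/2 (W(K) = ((-137 + K)*(K - 236))/2 = ((-137 + K)*(-236 + K))/2 = ((-236 + K)*(-137 + K))/2 = (-236 + K)*(-137 + K)/2)
(w + 106053) + W(117) = (-309361 + 106053) + (16166 + (½)*117² - 373/2*117) = -203308 + (16166 + (½)*13689 - 43641/2) = -203308 + (16166 + 13689/2 - 43641/2) = -203308 + 1190 = -202118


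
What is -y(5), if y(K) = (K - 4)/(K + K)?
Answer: -⅒ ≈ -0.10000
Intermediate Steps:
y(K) = (-4 + K)/(2*K) (y(K) = (-4 + K)/((2*K)) = (-4 + K)*(1/(2*K)) = (-4 + K)/(2*K))
-y(5) = -(-4 + 5)/(2*5) = -1/(2*5) = -1*⅒ = -⅒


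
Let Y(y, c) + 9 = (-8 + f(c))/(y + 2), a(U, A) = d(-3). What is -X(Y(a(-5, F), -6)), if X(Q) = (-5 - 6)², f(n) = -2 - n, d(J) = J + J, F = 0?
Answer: -121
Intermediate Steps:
d(J) = 2*J
a(U, A) = -6 (a(U, A) = 2*(-3) = -6)
Y(y, c) = -9 + (-10 - c)/(2 + y) (Y(y, c) = -9 + (-8 + (-2 - c))/(y + 2) = -9 + (-10 - c)/(2 + y))
X(Q) = 121 (X(Q) = (-11)² = 121)
-X(Y(a(-5, F), -6)) = -1*121 = -121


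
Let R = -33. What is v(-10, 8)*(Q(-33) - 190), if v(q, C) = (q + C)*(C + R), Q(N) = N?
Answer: -11150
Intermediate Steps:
v(q, C) = (-33 + C)*(C + q) (v(q, C) = (q + C)*(C - 33) = (C + q)*(-33 + C) = (-33 + C)*(C + q))
v(-10, 8)*(Q(-33) - 190) = (8² - 33*8 - 33*(-10) + 8*(-10))*(-33 - 190) = (64 - 264 + 330 - 80)*(-223) = 50*(-223) = -11150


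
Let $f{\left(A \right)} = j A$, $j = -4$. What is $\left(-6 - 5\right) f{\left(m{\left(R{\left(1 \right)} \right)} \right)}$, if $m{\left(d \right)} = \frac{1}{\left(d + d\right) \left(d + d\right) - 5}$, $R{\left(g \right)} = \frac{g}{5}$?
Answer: $- \frac{100}{11} \approx -9.0909$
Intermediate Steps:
$R{\left(g \right)} = \frac{g}{5}$ ($R{\left(g \right)} = g \frac{1}{5} = \frac{g}{5}$)
$m{\left(d \right)} = \frac{1}{-5 + 4 d^{2}}$ ($m{\left(d \right)} = \frac{1}{2 d 2 d - 5} = \frac{1}{4 d^{2} - 5} = \frac{1}{-5 + 4 d^{2}}$)
$f{\left(A \right)} = - 4 A$
$\left(-6 - 5\right) f{\left(m{\left(R{\left(1 \right)} \right)} \right)} = \left(-6 - 5\right) \left(- \frac{4}{-5 + 4 \left(\frac{1}{5} \cdot 1\right)^{2}}\right) = \left(-6 - 5\right) \left(- \frac{4}{-5 + \frac{4}{25}}\right) = - 11 \left(- \frac{4}{-5 + 4 \cdot \frac{1}{25}}\right) = - 11 \left(- \frac{4}{-5 + \frac{4}{25}}\right) = - 11 \left(- \frac{4}{- \frac{121}{25}}\right) = - 11 \left(\left(-4\right) \left(- \frac{25}{121}\right)\right) = \left(-11\right) \frac{100}{121} = - \frac{100}{11}$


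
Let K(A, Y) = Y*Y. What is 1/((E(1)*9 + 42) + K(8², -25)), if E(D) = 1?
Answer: 1/676 ≈ 0.0014793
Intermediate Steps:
K(A, Y) = Y²
1/((E(1)*9 + 42) + K(8², -25)) = 1/((1*9 + 42) + (-25)²) = 1/((9 + 42) + 625) = 1/(51 + 625) = 1/676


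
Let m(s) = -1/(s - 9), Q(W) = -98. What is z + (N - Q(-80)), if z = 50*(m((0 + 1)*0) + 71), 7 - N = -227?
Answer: 34988/9 ≈ 3887.6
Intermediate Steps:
N = 234 (N = 7 - 1*(-227) = 7 + 227 = 234)
m(s) = -1/(-9 + s)
z = 32000/9 (z = 50*(-1/(-9 + (0 + 1)*0) + 71) = 50*(-1/(-9 + 1*0) + 71) = 50*(-1/(-9 + 0) + 71) = 50*(-1/(-9) + 71) = 50*(-1*(-⅑) + 71) = 50*(⅑ + 71) = 50*(640/9) = 32000/9 ≈ 3555.6)
z + (N - Q(-80)) = 32000/9 + (234 - 1*(-98)) = 32000/9 + (234 + 98) = 32000/9 + 332 = 34988/9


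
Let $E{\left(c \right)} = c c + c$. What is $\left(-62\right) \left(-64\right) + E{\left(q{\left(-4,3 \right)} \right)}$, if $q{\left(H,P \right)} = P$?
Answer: $3980$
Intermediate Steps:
$E{\left(c \right)} = c + c^{2}$ ($E{\left(c \right)} = c^{2} + c = c + c^{2}$)
$\left(-62\right) \left(-64\right) + E{\left(q{\left(-4,3 \right)} \right)} = \left(-62\right) \left(-64\right) + 3 \left(1 + 3\right) = 3968 + 3 \cdot 4 = 3968 + 12 = 3980$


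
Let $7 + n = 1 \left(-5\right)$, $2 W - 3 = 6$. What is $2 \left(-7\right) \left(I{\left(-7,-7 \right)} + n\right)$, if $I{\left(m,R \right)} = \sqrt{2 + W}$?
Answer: $168 - 7 \sqrt{26} \approx 132.31$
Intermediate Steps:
$W = \frac{9}{2}$ ($W = \frac{3}{2} + \frac{1}{2} \cdot 6 = \frac{3}{2} + 3 = \frac{9}{2} \approx 4.5$)
$I{\left(m,R \right)} = \frac{\sqrt{26}}{2}$ ($I{\left(m,R \right)} = \sqrt{2 + \frac{9}{2}} = \sqrt{\frac{13}{2}} = \frac{\sqrt{26}}{2}$)
$n = -12$ ($n = -7 + 1 \left(-5\right) = -7 - 5 = -12$)
$2 \left(-7\right) \left(I{\left(-7,-7 \right)} + n\right) = 2 \left(-7\right) \left(\frac{\sqrt{26}}{2} - 12\right) = - 14 \left(-12 + \frac{\sqrt{26}}{2}\right) = 168 - 7 \sqrt{26}$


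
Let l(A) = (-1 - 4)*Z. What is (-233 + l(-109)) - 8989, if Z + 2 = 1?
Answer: -9217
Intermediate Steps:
Z = -1 (Z = -2 + 1 = -1)
l(A) = 5 (l(A) = (-1 - 4)*(-1) = -5*(-1) = 5)
(-233 + l(-109)) - 8989 = (-233 + 5) - 8989 = -228 - 8989 = -9217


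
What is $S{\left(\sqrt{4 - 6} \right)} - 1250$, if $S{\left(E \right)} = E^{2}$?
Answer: $-1252$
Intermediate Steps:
$S{\left(\sqrt{4 - 6} \right)} - 1250 = \left(\sqrt{4 - 6}\right)^{2} - 1250 = \left(\sqrt{-2}\right)^{2} - 1250 = \left(i \sqrt{2}\right)^{2} - 1250 = -2 - 1250 = -1252$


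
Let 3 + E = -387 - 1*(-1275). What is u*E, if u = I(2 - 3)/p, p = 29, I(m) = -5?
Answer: -4425/29 ≈ -152.59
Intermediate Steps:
E = 885 (E = -3 + (-387 - 1*(-1275)) = -3 + (-387 + 1275) = -3 + 888 = 885)
u = -5/29 ≈ -0.17241
u*E = -5/29*885 = -4425/29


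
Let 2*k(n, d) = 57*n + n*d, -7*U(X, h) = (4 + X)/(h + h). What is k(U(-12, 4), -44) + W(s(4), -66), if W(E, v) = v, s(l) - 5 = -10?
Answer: -911/14 ≈ -65.071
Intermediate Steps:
s(l) = -5 (s(l) = 5 - 10 = -5)
U(X, h) = -(4 + X)/(14*h) (U(X, h) = -(4 + X)/(7*(h + h)) = -(4 + X)/(7*(2*h)) = -(4 + X)*1/(2*h)/7 = -(4 + X)/(14*h))
k(n, d) = 57*n/2 + d*n/2 (k(n, d) = (57*n + n*d)/2 = (57*n + d*n)/2 = 57*n/2 + d*n/2)
k(U(-12, 4), -44) + W(s(4), -66) = ((1/14)*(-4 - 1*(-12))/4)*(57 - 44)/2 - 66 = (½)*((1/14)*(¼)*(-4 + 12))*13 - 66 = (½)*((1/14)*(¼)*8)*13 - 66 = (½)*(⅐)*13 - 66 = 13/14 - 66 = -911/14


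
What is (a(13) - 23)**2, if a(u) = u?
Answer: 100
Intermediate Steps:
(a(13) - 23)**2 = (13 - 23)**2 = (-10)**2 = 100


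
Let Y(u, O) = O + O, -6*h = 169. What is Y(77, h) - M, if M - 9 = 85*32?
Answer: -8356/3 ≈ -2785.3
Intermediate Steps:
h = -169/6 (h = -1/6*169 = -169/6 ≈ -28.167)
Y(u, O) = 2*O
M = 2729 (M = 9 + 85*32 = 9 + 2720 = 2729)
Y(77, h) - M = 2*(-169/6) - 1*2729 = -169/3 - 2729 = -8356/3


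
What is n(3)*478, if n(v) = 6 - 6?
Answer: 0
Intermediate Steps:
n(v) = 0
n(3)*478 = 0*478 = 0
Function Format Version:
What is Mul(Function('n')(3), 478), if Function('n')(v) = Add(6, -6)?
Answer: 0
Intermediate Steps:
Function('n')(v) = 0
Mul(Function('n')(3), 478) = Mul(0, 478) = 0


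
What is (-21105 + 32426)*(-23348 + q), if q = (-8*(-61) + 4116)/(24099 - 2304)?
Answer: -5760861298976/21795 ≈ -2.6432e+8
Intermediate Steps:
q = 4604/21795 (q = (488 + 4116)/21795 = 4604*(1/21795) = 4604/21795 ≈ 0.21124)
(-21105 + 32426)*(-23348 + q) = (-21105 + 32426)*(-23348 + 4604/21795) = 11321*(-508865056/21795) = -5760861298976/21795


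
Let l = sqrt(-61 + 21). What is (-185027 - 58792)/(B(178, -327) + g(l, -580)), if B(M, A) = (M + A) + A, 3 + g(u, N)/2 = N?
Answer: 243819/1642 ≈ 148.49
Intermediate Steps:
l = 2*I*sqrt(10) (l = sqrt(-40) = 2*I*sqrt(10) ≈ 6.3246*I)
g(u, N) = -6 + 2*N
B(M, A) = M + 2*A (B(M, A) = (A + M) + A = M + 2*A)
(-185027 - 58792)/(B(178, -327) + g(l, -580)) = (-185027 - 58792)/((178 + 2*(-327)) + (-6 + 2*(-580))) = -243819/((178 - 654) + (-6 - 1160)) = -243819/(-476 - 1166) = -243819/(-1642) = -243819*(-1/1642) = 243819/1642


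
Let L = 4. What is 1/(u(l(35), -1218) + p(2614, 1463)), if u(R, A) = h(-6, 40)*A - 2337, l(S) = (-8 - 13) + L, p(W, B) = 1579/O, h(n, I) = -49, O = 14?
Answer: 14/804409 ≈ 1.7404e-5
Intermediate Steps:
p(W, B) = 1579/14
l(S) = -17 (l(S) = (-8 - 13) + 4 = -21 + 4 = -17)
u(R, A) = -2337 - 49*A (u(R, A) = -49*A - 2337 = -2337 - 49*A)
1/(u(l(35), -1218) + p(2614, 1463)) = 1/((-2337 - 49*(-1218)) + 1579/14) = 1/((-2337 + 59682) + 1579/14) = 1/(57345 + 1579/14) = 1/(804409/14) = 14/804409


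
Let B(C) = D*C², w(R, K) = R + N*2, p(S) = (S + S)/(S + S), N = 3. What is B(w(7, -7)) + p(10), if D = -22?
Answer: -3717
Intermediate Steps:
p(S) = 1 (p(S) = (2*S)/((2*S)) = (2*S)*(1/(2*S)) = 1)
w(R, K) = 6 + R (w(R, K) = R + 3*2 = R + 6 = 6 + R)
B(C) = -22*C²
B(w(7, -7)) + p(10) = -22*(6 + 7)² + 1 = -22*13² + 1 = -22*169 + 1 = -3718 + 1 = -3717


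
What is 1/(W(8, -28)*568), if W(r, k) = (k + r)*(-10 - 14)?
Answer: 1/272640 ≈ 3.6678e-6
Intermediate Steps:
W(r, k) = -24*k - 24*r (W(r, k) = (k + r)*(-24) = -24*k - 24*r)
1/(W(8, -28)*568) = 1/(-24*(-28) - 24*8*568) = (1/568)/(672 - 192) = (1/568)/480 = (1/480)*(1/568) = 1/272640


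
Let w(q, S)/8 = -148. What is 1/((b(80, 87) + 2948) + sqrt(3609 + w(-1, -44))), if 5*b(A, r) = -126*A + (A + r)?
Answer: 24135/23239304 - 125*sqrt(97)/23239304 ≈ 0.00098557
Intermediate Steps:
w(q, S) = -1184 (w(q, S) = 8*(-148) = -1184)
b(A, r) = -25*A + r/5 (b(A, r) = (-126*A + (A + r))/5 = (r - 125*A)/5 = -25*A + r/5)
1/((b(80, 87) + 2948) + sqrt(3609 + w(-1, -44))) = 1/(((-25*80 + (1/5)*87) + 2948) + sqrt(3609 - 1184)) = 1/(((-2000 + 87/5) + 2948) + sqrt(2425)) = 1/((-9913/5 + 2948) + 5*sqrt(97)) = 1/(4827/5 + 5*sqrt(97))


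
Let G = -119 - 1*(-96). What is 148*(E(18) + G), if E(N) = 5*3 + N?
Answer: 1480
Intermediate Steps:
E(N) = 15 + N
G = -23 (G = -119 + 96 = -23)
148*(E(18) + G) = 148*((15 + 18) - 23) = 148*(33 - 23) = 148*10 = 1480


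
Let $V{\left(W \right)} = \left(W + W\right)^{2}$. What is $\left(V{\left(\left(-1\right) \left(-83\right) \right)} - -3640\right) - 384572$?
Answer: $-353376$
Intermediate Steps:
$V{\left(W \right)} = 4 W^{2}$ ($V{\left(W \right)} = \left(2 W\right)^{2} = 4 W^{2}$)
$\left(V{\left(\left(-1\right) \left(-83\right) \right)} - -3640\right) - 384572 = \left(4 \left(\left(-1\right) \left(-83\right)\right)^{2} - -3640\right) - 384572 = \left(4 \cdot 83^{2} + 3640\right) - 384572 = \left(4 \cdot 6889 + 3640\right) - 384572 = \left(27556 + 3640\right) - 384572 = 31196 - 384572 = -353376$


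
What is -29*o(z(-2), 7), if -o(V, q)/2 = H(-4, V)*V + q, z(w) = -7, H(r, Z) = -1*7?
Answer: 3248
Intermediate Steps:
H(r, Z) = -7
o(V, q) = -2*q + 14*V (o(V, q) = -2*(-7*V + q) = -2*(q - 7*V) = -2*q + 14*V)
-29*o(z(-2), 7) = -29*(-2*7 + 14*(-7)) = -29*(-14 - 98) = -29*(-112) = 3248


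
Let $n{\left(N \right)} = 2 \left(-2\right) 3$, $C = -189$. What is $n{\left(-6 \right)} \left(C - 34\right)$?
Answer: $2676$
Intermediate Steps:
$n{\left(N \right)} = -12$ ($n{\left(N \right)} = \left(-4\right) 3 = -12$)
$n{\left(-6 \right)} \left(C - 34\right) = - 12 \left(-189 - 34\right) = \left(-12\right) \left(-223\right) = 2676$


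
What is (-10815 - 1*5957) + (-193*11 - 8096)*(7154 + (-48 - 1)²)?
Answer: -97659317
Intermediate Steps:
(-10815 - 1*5957) + (-193*11 - 8096)*(7154 + (-48 - 1)²) = (-10815 - 5957) + (-2123 - 8096)*(7154 + (-49)²) = -16772 - 10219*(7154 + 2401) = -16772 - 10219*9555 = -16772 - 97642545 = -97659317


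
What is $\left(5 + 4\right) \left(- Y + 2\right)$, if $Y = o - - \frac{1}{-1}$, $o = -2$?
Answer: $45$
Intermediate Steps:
$Y = -3$ ($Y = -2 - - \frac{1}{-1} = -2 - \left(-1\right) \left(-1\right) = -2 - 1 = -3$)
$\left(5 + 4\right) \left(- Y + 2\right) = \left(5 + 4\right) \left(\left(-1\right) \left(-3\right) + 2\right) = 9 \left(3 + 2\right) = 9 \cdot 5 = 45$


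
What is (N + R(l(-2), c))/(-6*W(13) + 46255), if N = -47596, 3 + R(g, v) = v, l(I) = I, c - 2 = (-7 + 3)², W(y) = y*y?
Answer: -47581/45241 ≈ -1.0517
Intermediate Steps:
W(y) = y²
c = 18 (c = 2 + (-7 + 3)² = 2 + (-4)² = 2 + 16 = 18)
R(g, v) = -3 + v
(N + R(l(-2), c))/(-6*W(13) + 46255) = (-47596 + (-3 + 18))/(-6*13² + 46255) = (-47596 + 15)/(-6*169 + 46255) = -47581/(-1014 + 46255) = -47581/45241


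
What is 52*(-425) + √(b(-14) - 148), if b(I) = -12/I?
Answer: -22100 + I*√7210/7 ≈ -22100.0 + 12.13*I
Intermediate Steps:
52*(-425) + √(b(-14) - 148) = 52*(-425) + √(-12/(-14) - 148) = -22100 + √(-12*(-1/14) - 148) = -22100 + √(6/7 - 148) = -22100 + √(-1030/7) = -22100 + I*√7210/7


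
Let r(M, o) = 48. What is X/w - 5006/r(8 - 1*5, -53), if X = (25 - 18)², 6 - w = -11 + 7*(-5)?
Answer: -32245/312 ≈ -103.35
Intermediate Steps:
w = 52 (w = 6 - (-11 + 7*(-5)) = 6 - (-11 - 35) = 6 - 1*(-46) = 6 + 46 = 52)
X = 49 (X = 7² = 49)
X/w - 5006/r(8 - 1*5, -53) = 49/52 - 5006/48 = 49*(1/52) - 5006*1/48 = 49/52 - 2503/24 = -32245/312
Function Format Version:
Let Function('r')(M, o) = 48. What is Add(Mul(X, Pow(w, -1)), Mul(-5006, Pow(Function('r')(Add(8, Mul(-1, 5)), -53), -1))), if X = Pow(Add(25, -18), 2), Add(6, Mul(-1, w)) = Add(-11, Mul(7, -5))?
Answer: Rational(-32245, 312) ≈ -103.35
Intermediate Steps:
w = 52 (w = Add(6, Mul(-1, Add(-11, Mul(7, -5)))) = Add(6, Mul(-1, Add(-11, -35))) = Add(6, Mul(-1, -46)) = Add(6, 46) = 52)
X = 49 (X = Pow(7, 2) = 49)
Add(Mul(X, Pow(w, -1)), Mul(-5006, Pow(Function('r')(Add(8, Mul(-1, 5)), -53), -1))) = Add(Mul(49, Pow(52, -1)), Mul(-5006, Pow(48, -1))) = Add(Mul(49, Rational(1, 52)), Mul(-5006, Rational(1, 48))) = Add(Rational(49, 52), Rational(-2503, 24)) = Rational(-32245, 312)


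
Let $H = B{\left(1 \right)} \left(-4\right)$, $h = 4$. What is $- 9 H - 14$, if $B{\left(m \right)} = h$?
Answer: $130$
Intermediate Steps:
$B{\left(m \right)} = 4$
$H = -16$ ($H = 4 \left(-4\right) = -16$)
$- 9 H - 14 = \left(-9\right) \left(-16\right) - 14 = 144 - 14 = 130$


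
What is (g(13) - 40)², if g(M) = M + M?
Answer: 196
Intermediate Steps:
g(M) = 2*M
(g(13) - 40)² = (2*13 - 40)² = (26 - 40)² = (-14)² = 196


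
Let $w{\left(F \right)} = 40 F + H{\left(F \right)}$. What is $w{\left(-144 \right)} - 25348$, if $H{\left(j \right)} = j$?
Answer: $-31252$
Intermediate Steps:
$w{\left(F \right)} = 41 F$ ($w{\left(F \right)} = 40 F + F = 41 F$)
$w{\left(-144 \right)} - 25348 = 41 \left(-144\right) - 25348 = -5904 - 25348 = -31252$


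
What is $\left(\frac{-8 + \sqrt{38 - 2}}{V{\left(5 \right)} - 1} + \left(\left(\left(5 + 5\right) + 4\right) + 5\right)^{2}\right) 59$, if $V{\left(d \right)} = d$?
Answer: $\frac{42539}{2} \approx 21270.0$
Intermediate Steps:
$\left(\frac{-8 + \sqrt{38 - 2}}{V{\left(5 \right)} - 1} + \left(\left(\left(5 + 5\right) + 4\right) + 5\right)^{2}\right) 59 = \left(\frac{-8 + \sqrt{38 - 2}}{5 - 1} + \left(\left(\left(5 + 5\right) + 4\right) + 5\right)^{2}\right) 59 = \left(\frac{-8 + \sqrt{36}}{4} + \left(\left(10 + 4\right) + 5\right)^{2}\right) 59 = \left(\left(-8 + 6\right) \frac{1}{4} + \left(14 + 5\right)^{2}\right) 59 = \left(\left(-2\right) \frac{1}{4} + 19^{2}\right) 59 = \left(- \frac{1}{2} + 361\right) 59 = \frac{721}{2} \cdot 59 = \frac{42539}{2}$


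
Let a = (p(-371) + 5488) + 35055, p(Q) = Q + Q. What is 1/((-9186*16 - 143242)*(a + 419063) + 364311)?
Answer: -1/133170228041 ≈ -7.5092e-12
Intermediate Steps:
p(Q) = 2*Q
a = 39801 (a = (2*(-371) + 5488) + 35055 = (-742 + 5488) + 35055 = 4746 + 35055 = 39801)
1/((-9186*16 - 143242)*(a + 419063) + 364311) = 1/((-9186*16 - 143242)*(39801 + 419063) + 364311) = 1/((-146976 - 143242)*458864 + 364311) = 1/(-290218*458864 + 364311) = 1/(-133170592352 + 364311) = 1/(-133170228041) = -1/133170228041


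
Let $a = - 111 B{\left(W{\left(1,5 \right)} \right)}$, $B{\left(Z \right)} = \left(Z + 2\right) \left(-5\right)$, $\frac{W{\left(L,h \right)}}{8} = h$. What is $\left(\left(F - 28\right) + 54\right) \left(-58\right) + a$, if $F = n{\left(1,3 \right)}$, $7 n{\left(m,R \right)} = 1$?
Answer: $\frac{152556}{7} \approx 21794.0$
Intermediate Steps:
$n{\left(m,R \right)} = \frac{1}{7}$ ($n{\left(m,R \right)} = \frac{1}{7} \cdot 1 = \frac{1}{7}$)
$F = \frac{1}{7} \approx 0.14286$
$W{\left(L,h \right)} = 8 h$
$B{\left(Z \right)} = -10 - 5 Z$ ($B{\left(Z \right)} = \left(2 + Z\right) \left(-5\right) = -10 - 5 Z$)
$a = 23310$ ($a = - 111 \left(-10 - 5 \cdot 8 \cdot 5\right) = - 111 \left(-10 - 200\right) = \left(-111\right) \left(-210\right) = 23310$)
$\left(\left(F - 28\right) + 54\right) \left(-58\right) + a = \left(\left(\frac{1}{7} - 28\right) + 54\right) \left(-58\right) + 23310 = \left(- \frac{195}{7} + 54\right) \left(-58\right) + 23310 = \frac{183}{7} \left(-58\right) + 23310 = - \frac{10614}{7} + 23310 = \frac{152556}{7}$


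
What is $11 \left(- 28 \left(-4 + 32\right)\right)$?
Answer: $-8624$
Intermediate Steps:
$11 \left(- 28 \left(-4 + 32\right)\right) = 11 \left(\left(-28\right) 28\right) = 11 \left(-784\right) = -8624$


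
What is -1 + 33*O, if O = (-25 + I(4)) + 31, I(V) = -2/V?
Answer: 361/2 ≈ 180.50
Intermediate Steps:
O = 11/2 (O = (-25 - 2/4) + 31 = (-25 - 2*¼) + 31 = (-25 - ½) + 31 = -51/2 + 31 = 11/2 ≈ 5.5000)
-1 + 33*O = -1 + 33*(11/2) = -1 + 363/2 = 361/2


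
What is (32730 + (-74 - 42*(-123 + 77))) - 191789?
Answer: -157201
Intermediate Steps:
(32730 + (-74 - 42*(-123 + 77))) - 191789 = (32730 + (-74 - 42*(-46))) - 191789 = (32730 + (-74 + 1932)) - 191789 = (32730 + 1858) - 191789 = 34588 - 191789 = -157201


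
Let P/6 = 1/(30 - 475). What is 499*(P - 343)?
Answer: -76167859/445 ≈ -1.7116e+5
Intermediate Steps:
P = -6/445 (P = 6/(30 - 475) = 6/(-445) = 6*(-1/445) = -6/445 ≈ -0.013483)
499*(P - 343) = 499*(-6/445 - 343) = 499*(-152641/445) = -76167859/445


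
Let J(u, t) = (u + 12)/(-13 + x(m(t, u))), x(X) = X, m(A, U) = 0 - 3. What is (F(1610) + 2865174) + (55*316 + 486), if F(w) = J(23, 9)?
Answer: 46128605/16 ≈ 2.8830e+6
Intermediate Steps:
m(A, U) = -3
J(u, t) = -¾ - u/16 (J(u, t) = (u + 12)/(-13 - 3) = (12 + u)/(-16) = (12 + u)*(-1/16) = -¾ - u/16)
F(w) = -35/16 (F(w) = -¾ - 1/16*23 = -¾ - 23/16 = -35/16)
(F(1610) + 2865174) + (55*316 + 486) = (-35/16 + 2865174) + (55*316 + 486) = 45842749/16 + (17380 + 486) = 45842749/16 + 17866 = 46128605/16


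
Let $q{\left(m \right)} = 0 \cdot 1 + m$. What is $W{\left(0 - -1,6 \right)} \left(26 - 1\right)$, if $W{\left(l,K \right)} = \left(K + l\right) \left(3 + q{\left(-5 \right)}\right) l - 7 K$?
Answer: $-1400$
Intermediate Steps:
$q{\left(m \right)} = m$ ($q{\left(m \right)} = 0 + m = m$)
$W{\left(l,K \right)} = - 7 K + l \left(- 2 K - 2 l\right)$ ($W{\left(l,K \right)} = \left(K + l\right) \left(3 - 5\right) l - 7 K = \left(K + l\right) \left(-2\right) l - 7 K = \left(- 2 K - 2 l\right) l - 7 K = l \left(- 2 K - 2 l\right) - 7 K = - 7 K + l \left(- 2 K - 2 l\right)$)
$W{\left(0 - -1,6 \right)} \left(26 - 1\right) = \left(\left(-7\right) 6 - 2 \left(0 - -1\right)^{2} - 12 \left(0 - -1\right)\right) \left(26 - 1\right) = \left(-42 - 2 \left(0 + 1\right)^{2} - 12 \left(0 + 1\right)\right) 25 = \left(-42 - 2 \cdot 1^{2} - 12 \cdot 1\right) 25 = \left(-42 - 2 - 12\right) 25 = \left(-56\right) 25 = -1400$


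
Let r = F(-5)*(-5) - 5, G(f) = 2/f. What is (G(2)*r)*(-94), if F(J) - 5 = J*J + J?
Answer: 12220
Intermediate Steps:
F(J) = 5 + J + J² (F(J) = 5 + (J*J + J) = 5 + (J² + J) = 5 + (J + J²) = 5 + J + J²)
r = -130 (r = (5 - 5 + (-5)²)*(-5) - 5 = (5 - 5 + 25)*(-5) - 5 = 25*(-5) - 5 = -125 - 5 = -130)
(G(2)*r)*(-94) = ((2/2)*(-130))*(-94) = ((2*(½))*(-130))*(-94) = (1*(-130))*(-94) = -130*(-94) = 12220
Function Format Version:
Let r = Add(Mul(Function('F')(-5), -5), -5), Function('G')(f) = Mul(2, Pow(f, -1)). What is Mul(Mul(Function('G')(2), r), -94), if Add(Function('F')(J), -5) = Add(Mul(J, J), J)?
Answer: 12220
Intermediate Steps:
Function('F')(J) = Add(5, J, Pow(J, 2)) (Function('F')(J) = Add(5, Add(Mul(J, J), J)) = Add(5, Add(Pow(J, 2), J)) = Add(5, Add(J, Pow(J, 2))) = Add(5, J, Pow(J, 2)))
r = -130 (r = Add(Mul(Add(5, -5, Pow(-5, 2)), -5), -5) = Add(Mul(Add(5, -5, 25), -5), -5) = Add(Mul(25, -5), -5) = Add(-125, -5) = -130)
Mul(Mul(Function('G')(2), r), -94) = Mul(Mul(Mul(2, Pow(2, -1)), -130), -94) = Mul(Mul(Mul(2, Rational(1, 2)), -130), -94) = Mul(Mul(1, -130), -94) = Mul(-130, -94) = 12220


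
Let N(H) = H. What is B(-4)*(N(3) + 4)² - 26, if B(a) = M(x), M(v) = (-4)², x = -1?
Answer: 758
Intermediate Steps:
M(v) = 16
B(a) = 16
B(-4)*(N(3) + 4)² - 26 = 16*(3 + 4)² - 26 = 16*7² - 26 = 16*49 - 26 = 784 - 26 = 758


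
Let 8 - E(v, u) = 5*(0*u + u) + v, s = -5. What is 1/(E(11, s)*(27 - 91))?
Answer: -1/1408 ≈ -0.00071023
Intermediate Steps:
E(v, u) = 8 - v - 5*u (E(v, u) = 8 - (5*(0*u + u) + v) = 8 - (5*(0 + u) + v) = 8 - (5*u + v) = 8 - (v + 5*u) = 8 + (-v - 5*u) = 8 - v - 5*u)
1/(E(11, s)*(27 - 91)) = 1/((8 - 1*11 - 5*(-5))*(27 - 91)) = 1/((8 - 11 + 25)*(-64)) = 1/(22*(-64)) = 1/(-1408) = -1/1408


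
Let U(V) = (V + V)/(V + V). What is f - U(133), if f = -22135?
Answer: -22136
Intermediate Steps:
U(V) = 1 (U(V) = (2*V)/((2*V)) = (2*V)*(1/(2*V)) = 1)
f - U(133) = -22135 - 1*1 = -22135 - 1 = -22136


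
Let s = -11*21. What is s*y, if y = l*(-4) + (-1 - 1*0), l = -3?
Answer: -2541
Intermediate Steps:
s = -231
y = 11 (y = -3*(-4) + (-1 - 1*0) = 12 + (-1 + 0) = 12 - 1 = 11)
s*y = -231*11 = -2541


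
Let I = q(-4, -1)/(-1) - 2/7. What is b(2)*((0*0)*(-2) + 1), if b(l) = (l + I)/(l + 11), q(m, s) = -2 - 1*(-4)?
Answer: -2/91 ≈ -0.021978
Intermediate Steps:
q(m, s) = 2 (q(m, s) = -2 + 4 = 2)
I = -16/7 (I = 2/(-1) - 2/7 = 2*(-1) - 2*1/7 = -2 - 2/7 = -16/7 ≈ -2.2857)
b(l) = (-16/7 + l)/(11 + l) (b(l) = (l - 16/7)/(l + 11) = (-16/7 + l)/(11 + l))
b(2)*((0*0)*(-2) + 1) = ((-16/7 + 2)/(11 + 2))*((0*0)*(-2) + 1) = (-2/7/13)*(0*(-2) + 1) = ((1/13)*(-2/7))*(0 + 1) = -2/91*1 = -2/91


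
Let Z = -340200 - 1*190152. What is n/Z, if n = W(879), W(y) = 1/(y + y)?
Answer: -1/932358816 ≈ -1.0725e-9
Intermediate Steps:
Z = -530352 (Z = -340200 - 190152 = -530352)
W(y) = 1/(2*y)
n = 1/1758 (n = (½)/879 = (½)*(1/879) = 1/1758 ≈ 0.00056883)
n/Z = (1/1758)/(-530352) = (1/1758)*(-1/530352) = -1/932358816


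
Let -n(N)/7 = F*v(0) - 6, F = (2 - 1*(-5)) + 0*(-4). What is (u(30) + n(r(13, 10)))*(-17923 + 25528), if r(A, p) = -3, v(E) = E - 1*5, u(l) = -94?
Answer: 1467765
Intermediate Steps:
v(E) = -5 + E (v(E) = E - 5 = -5 + E)
F = 7 (F = (2 + 5) + 0 = 7 + 0 = 7)
n(N) = 287 (n(N) = -7*(7*(-5 + 0) - 6) = -7*(7*(-5) - 6) = -7*(-35 - 6) = -7*(-41) = 287)
(u(30) + n(r(13, 10)))*(-17923 + 25528) = (-94 + 287)*(-17923 + 25528) = 193*7605 = 1467765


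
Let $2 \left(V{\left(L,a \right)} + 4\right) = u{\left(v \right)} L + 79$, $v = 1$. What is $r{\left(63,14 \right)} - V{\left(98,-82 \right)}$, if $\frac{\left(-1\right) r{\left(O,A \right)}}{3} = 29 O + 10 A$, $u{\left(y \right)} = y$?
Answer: $- \frac{11971}{2} \approx -5985.5$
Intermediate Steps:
$r{\left(O,A \right)} = - 87 O - 30 A$ ($r{\left(O,A \right)} = - 3 \left(29 O + 10 A\right) = - 3 \left(10 A + 29 O\right) = - 87 O - 30 A$)
$V{\left(L,a \right)} = \frac{71}{2} + \frac{L}{2}$ ($V{\left(L,a \right)} = -4 + \frac{1 L + 79}{2} = -4 + \frac{L + 79}{2} = -4 + \frac{79 + L}{2} = -4 + \left(\frac{79}{2} + \frac{L}{2}\right) = \frac{71}{2} + \frac{L}{2}$)
$r{\left(63,14 \right)} - V{\left(98,-82 \right)} = \left(\left(-87\right) 63 - 420\right) - \left(\frac{71}{2} + \frac{1}{2} \cdot 98\right) = \left(-5481 - 420\right) - \left(\frac{71}{2} + 49\right) = -5901 - \frac{169}{2} = - \frac{11971}{2}$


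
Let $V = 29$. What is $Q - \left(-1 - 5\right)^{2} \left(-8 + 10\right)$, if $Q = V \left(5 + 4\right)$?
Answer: $189$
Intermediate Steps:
$Q = 261$ ($Q = 29 \left(5 + 4\right) = 29 \cdot 9 = 261$)
$Q - \left(-1 - 5\right)^{2} \left(-8 + 10\right) = 261 - \left(-1 - 5\right)^{2} \left(-8 + 10\right) = 261 - \left(-6\right)^{2} \cdot 2 = 261 - 36 \cdot 2 = 261 - 72 = 189$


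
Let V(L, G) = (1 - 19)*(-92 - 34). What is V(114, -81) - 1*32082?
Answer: -29814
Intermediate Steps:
V(L, G) = 2268 (V(L, G) = -18*(-126) = 2268)
V(114, -81) - 1*32082 = 2268 - 1*32082 = 2268 - 32082 = -29814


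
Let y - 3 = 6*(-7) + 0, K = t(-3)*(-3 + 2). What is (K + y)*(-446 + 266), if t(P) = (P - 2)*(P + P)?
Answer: 12420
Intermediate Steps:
t(P) = 2*P*(-2 + P) (t(P) = (-2 + P)*(2*P) = 2*P*(-2 + P))
K = -30 (K = (2*(-3)*(-2 - 3))*(-3 + 2) = (2*(-3)*(-5))*(-1) = 30*(-1) = -30)
y = -39 (y = 3 + (6*(-7) + 0) = 3 + (-42 + 0) = 3 - 42 = -39)
(K + y)*(-446 + 266) = (-30 - 39)*(-446 + 266) = -69*(-180) = 12420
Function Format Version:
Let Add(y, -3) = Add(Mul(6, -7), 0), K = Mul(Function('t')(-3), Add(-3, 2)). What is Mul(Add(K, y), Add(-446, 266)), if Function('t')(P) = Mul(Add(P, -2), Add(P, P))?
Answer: 12420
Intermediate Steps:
Function('t')(P) = Mul(2, P, Add(-2, P)) (Function('t')(P) = Mul(Add(-2, P), Mul(2, P)) = Mul(2, P, Add(-2, P)))
K = -30 (K = Mul(Mul(2, -3, Add(-2, -3)), Add(-3, 2)) = Mul(Mul(2, -3, -5), -1) = Mul(30, -1) = -30)
y = -39 (y = Add(3, Add(Mul(6, -7), 0)) = Add(3, Add(-42, 0)) = Add(3, -42) = -39)
Mul(Add(K, y), Add(-446, 266)) = Mul(Add(-30, -39), Add(-446, 266)) = Mul(-69, -180) = 12420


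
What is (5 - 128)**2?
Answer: 15129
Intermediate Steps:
(5 - 128)**2 = (-123)**2 = 15129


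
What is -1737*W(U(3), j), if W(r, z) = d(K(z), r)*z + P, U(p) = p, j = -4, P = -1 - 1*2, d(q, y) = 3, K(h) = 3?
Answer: 26055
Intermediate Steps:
P = -3 (P = -1 - 2 = -3)
W(r, z) = -3 + 3*z (W(r, z) = 3*z - 3 = -3 + 3*z)
-1737*W(U(3), j) = -1737*(-3 + 3*(-4)) = -1737*(-3 - 12) = -1737*(-15) = 26055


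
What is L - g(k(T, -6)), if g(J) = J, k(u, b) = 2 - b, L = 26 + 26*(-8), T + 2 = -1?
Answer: -190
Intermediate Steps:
T = -3 (T = -2 - 1 = -3)
L = -182 (L = 26 - 208 = -182)
L - g(k(T, -6)) = -182 - (2 - 1*(-6)) = -182 - (2 + 6) = -182 - 1*8 = -182 - 8 = -190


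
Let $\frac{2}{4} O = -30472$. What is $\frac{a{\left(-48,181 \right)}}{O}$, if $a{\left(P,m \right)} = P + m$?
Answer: $- \frac{133}{60944} \approx -0.0021823$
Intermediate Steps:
$O = -60944$ ($O = 2 \left(-30472\right) = -60944$)
$\frac{a{\left(-48,181 \right)}}{O} = \frac{-48 + 181}{-60944} = 133 \left(- \frac{1}{60944}\right) = - \frac{133}{60944}$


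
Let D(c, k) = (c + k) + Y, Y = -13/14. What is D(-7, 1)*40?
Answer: -1940/7 ≈ -277.14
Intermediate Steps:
Y = -13/14 (Y = -13*1/14 = -13/14 ≈ -0.92857)
D(c, k) = -13/14 + c + k (D(c, k) = (c + k) - 13/14 = -13/14 + c + k)
D(-7, 1)*40 = (-13/14 - 7 + 1)*40 = -97/14*40 = -1940/7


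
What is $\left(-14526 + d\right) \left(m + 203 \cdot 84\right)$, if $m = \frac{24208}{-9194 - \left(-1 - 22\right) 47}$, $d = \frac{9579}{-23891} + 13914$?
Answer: $- \frac{2023722588399828}{193827683} \approx -1.0441 \cdot 10^{7}$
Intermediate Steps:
$d = \frac{332409795}{23891}$ ($d = 9579 \left(- \frac{1}{23891}\right) + 13914 = - \frac{9579}{23891} + 13914 = \frac{332409795}{23891} \approx 13914.0$)
$m = - \frac{24208}{8113}$ ($m = \frac{24208}{-9194 - \left(-23\right) 47} = \frac{24208}{-9194 - -1081} = \frac{24208}{-9194 + 1081} = \frac{24208}{-8113} = 24208 \left(- \frac{1}{8113}\right) = - \frac{24208}{8113} \approx -2.9839$)
$\left(-14526 + d\right) \left(m + 203 \cdot 84\right) = \left(-14526 + \frac{332409795}{23891}\right) \left(- \frac{24208}{8113} + 203 \cdot 84\right) = - \frac{14630871 \left(- \frac{24208}{8113} + 17052\right)}{23891} = \left(- \frac{14630871}{23891}\right) \frac{138318668}{8113} = - \frac{2023722588399828}{193827683}$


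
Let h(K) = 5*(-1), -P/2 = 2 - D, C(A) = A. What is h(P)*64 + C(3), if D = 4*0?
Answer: -317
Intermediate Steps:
D = 0
P = -4 (P = -2*(2 - 1*0) = -2*(2 + 0) = -2*2 = -4)
h(K) = -5
h(P)*64 + C(3) = -5*64 + 3 = -320 + 3 = -317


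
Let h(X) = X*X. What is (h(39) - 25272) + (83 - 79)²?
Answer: -23735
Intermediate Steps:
h(X) = X²
(h(39) - 25272) + (83 - 79)² = (39² - 25272) + (83 - 79)² = (1521 - 25272) + 4² = -23751 + 16 = -23735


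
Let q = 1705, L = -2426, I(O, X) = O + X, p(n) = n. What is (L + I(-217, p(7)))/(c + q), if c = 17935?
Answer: -659/4910 ≈ -0.13422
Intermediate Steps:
(L + I(-217, p(7)))/(c + q) = (-2426 + (-217 + 7))/(17935 + 1705) = (-2426 - 210)/19640 = -2636*1/19640 = -659/4910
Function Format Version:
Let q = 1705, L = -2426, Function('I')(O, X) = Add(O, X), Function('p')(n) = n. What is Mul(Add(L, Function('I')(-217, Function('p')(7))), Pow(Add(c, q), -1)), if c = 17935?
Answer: Rational(-659, 4910) ≈ -0.13422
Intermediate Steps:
Mul(Add(L, Function('I')(-217, Function('p')(7))), Pow(Add(c, q), -1)) = Mul(Add(-2426, Add(-217, 7)), Pow(Add(17935, 1705), -1)) = Mul(Add(-2426, -210), Pow(19640, -1)) = Mul(-2636, Rational(1, 19640)) = Rational(-659, 4910)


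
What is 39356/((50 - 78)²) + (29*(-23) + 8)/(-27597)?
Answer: 271656047/5409012 ≈ 50.223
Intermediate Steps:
39356/((50 - 78)²) + (29*(-23) + 8)/(-27597) = 39356/((-28)²) + (-667 + 8)*(-1/27597) = 39356/784 - 659*(-1/27597) = 39356*(1/784) + 659/27597 = 9839/196 + 659/27597 = 271656047/5409012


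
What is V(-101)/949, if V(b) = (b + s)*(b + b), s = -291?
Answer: 79184/949 ≈ 83.439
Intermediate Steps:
V(b) = 2*b*(-291 + b) (V(b) = (b - 291)*(b + b) = (-291 + b)*(2*b) = 2*b*(-291 + b))
V(-101)/949 = (2*(-101)*(-291 - 101))/949 = (2*(-101)*(-392))*(1/949) = 79184*(1/949) = 79184/949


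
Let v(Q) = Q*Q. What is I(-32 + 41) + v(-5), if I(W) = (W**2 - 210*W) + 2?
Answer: -1782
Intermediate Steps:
v(Q) = Q**2
I(W) = 2 + W**2 - 210*W
I(-32 + 41) + v(-5) = (2 + (-32 + 41)**2 - 210*(-32 + 41)) + (-5)**2 = (2 + 9**2 - 210*9) + 25 = (2 + 81 - 1890) + 25 = -1807 + 25 = -1782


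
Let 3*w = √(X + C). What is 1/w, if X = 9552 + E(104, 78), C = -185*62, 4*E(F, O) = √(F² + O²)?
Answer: -I*√838/419 ≈ -0.069089*I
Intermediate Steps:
E(F, O) = √(F² + O²)/4
C = -11470
X = 19169/2 (X = 9552 + √(104² + 78²)/4 = 9552 + √(10816 + 6084)/4 = 9552 + √16900/4 = 9552 + (¼)*130 = 9552 + 65/2 = 19169/2 ≈ 9584.5)
w = I*√838/2 (w = √(19169/2 - 11470)/3 = √(-3771/2)/3 = (3*I*√838/2)/3 = I*√838/2 ≈ 14.474*I)
1/w = 1/(I*√838/2) = -I*√838/419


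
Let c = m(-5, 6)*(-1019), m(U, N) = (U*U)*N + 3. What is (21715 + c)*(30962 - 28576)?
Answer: -320182112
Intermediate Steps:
m(U, N) = 3 + N*U² (m(U, N) = U²*N + 3 = N*U² + 3 = 3 + N*U²)
c = -155907 (c = (3 + 6*(-5)²)*(-1019) = (3 + 6*25)*(-1019) = (3 + 150)*(-1019) = 153*(-1019) = -155907)
(21715 + c)*(30962 - 28576) = (21715 - 155907)*(30962 - 28576) = -134192*2386 = -320182112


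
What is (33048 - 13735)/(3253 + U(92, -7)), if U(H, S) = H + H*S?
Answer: 19313/2701 ≈ 7.1503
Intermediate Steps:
(33048 - 13735)/(3253 + U(92, -7)) = (33048 - 13735)/(3253 + 92*(1 - 7)) = 19313/(3253 + 92*(-6)) = 19313/(3253 - 552) = 19313/2701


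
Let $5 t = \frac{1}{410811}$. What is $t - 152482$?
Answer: $- \frac{313206414509}{2054055} \approx -1.5248 \cdot 10^{5}$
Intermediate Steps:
$t = \frac{1}{2054055}$ ($t = \frac{1}{5 \cdot 410811} = \frac{1}{5} \cdot \frac{1}{410811} = \frac{1}{2054055} \approx 4.8684 \cdot 10^{-7}$)
$t - 152482 = \frac{1}{2054055} - 152482 = - \frac{313206414509}{2054055}$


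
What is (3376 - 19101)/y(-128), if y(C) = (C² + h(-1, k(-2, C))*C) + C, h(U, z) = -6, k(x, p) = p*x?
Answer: -15725/17024 ≈ -0.92370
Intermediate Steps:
y(C) = C² - 5*C (y(C) = (C² - 6*C) + C = C² - 5*C)
(3376 - 19101)/y(-128) = (3376 - 19101)/((-128*(-5 - 128))) = -15725/((-128*(-133))) = -15725/17024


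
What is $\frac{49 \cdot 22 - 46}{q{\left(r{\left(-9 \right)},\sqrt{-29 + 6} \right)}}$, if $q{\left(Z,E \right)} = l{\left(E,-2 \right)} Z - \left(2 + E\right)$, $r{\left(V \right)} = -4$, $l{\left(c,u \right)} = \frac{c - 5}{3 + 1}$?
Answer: $\frac{3096}{101} + \frac{2064 i \sqrt{23}}{101} \approx 30.653 + 98.006 i$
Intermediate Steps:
$l{\left(c,u \right)} = - \frac{5}{4} + \frac{c}{4}$ ($l{\left(c,u \right)} = \frac{-5 + c}{4} = \left(-5 + c\right) \frac{1}{4} = - \frac{5}{4} + \frac{c}{4}$)
$q{\left(Z,E \right)} = -2 - E + Z \left(- \frac{5}{4} + \frac{E}{4}\right)$ ($q{\left(Z,E \right)} = \left(- \frac{5}{4} + \frac{E}{4}\right) Z - \left(2 + E\right) = Z \left(- \frac{5}{4} + \frac{E}{4}\right) - \left(2 + E\right) = -2 - E + Z \left(- \frac{5}{4} + \frac{E}{4}\right)$)
$\frac{49 \cdot 22 - 46}{q{\left(r{\left(-9 \right)},\sqrt{-29 + 6} \right)}} = \frac{49 \cdot 22 - 46}{-2 - \sqrt{-29 + 6} + \frac{1}{4} \left(-4\right) \left(-5 + \sqrt{-29 + 6}\right)} = \frac{1078 - 46}{-2 - \sqrt{-23} + \frac{1}{4} \left(-4\right) \left(-5 + \sqrt{-23}\right)} = \frac{1032}{-2 - i \sqrt{23} + \frac{1}{4} \left(-4\right) \left(-5 + i \sqrt{23}\right)} = \frac{1032}{-2 - i \sqrt{23} + \left(5 - i \sqrt{23}\right)} = \frac{1032}{3 - 2 i \sqrt{23}}$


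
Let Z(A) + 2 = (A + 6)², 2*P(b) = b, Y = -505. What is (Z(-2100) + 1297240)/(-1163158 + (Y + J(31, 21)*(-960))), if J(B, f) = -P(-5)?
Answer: -5682074/1166063 ≈ -4.8729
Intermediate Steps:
P(b) = b/2
J(B, f) = 5/2 (J(B, f) = -(-5)/2 = -1*(-5/2) = 5/2)
Z(A) = -2 + (6 + A)² (Z(A) = -2 + (A + 6)² = -2 + (6 + A)²)
(Z(-2100) + 1297240)/(-1163158 + (Y + J(31, 21)*(-960))) = ((-2 + (6 - 2100)²) + 1297240)/(-1163158 + (-505 + (5/2)*(-960))) = ((-2 + (-2094)²) + 1297240)/(-1163158 + (-505 - 2400)) = ((-2 + 4384836) + 1297240)/(-1163158 - 2905) = (4384834 + 1297240)/(-1166063) = 5682074*(-1/1166063) = -5682074/1166063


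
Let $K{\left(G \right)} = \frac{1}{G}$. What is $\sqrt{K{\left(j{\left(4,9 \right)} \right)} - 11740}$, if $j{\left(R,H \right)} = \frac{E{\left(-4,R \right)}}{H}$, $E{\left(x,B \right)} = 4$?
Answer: $\frac{i \sqrt{46951}}{2} \approx 108.34 i$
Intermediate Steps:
$j{\left(R,H \right)} = \frac{4}{H}$
$\sqrt{K{\left(j{\left(4,9 \right)} \right)} - 11740} = \sqrt{\frac{1}{4 \cdot \frac{1}{9}} - 11740} = \sqrt{\frac{1}{\frac{4}{9}} - 11740} = \sqrt{\frac{9}{4} - 11740} = \sqrt{- \frac{46951}{4}} = \frac{i \sqrt{46951}}{2}$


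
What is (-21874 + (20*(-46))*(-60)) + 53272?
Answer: 86598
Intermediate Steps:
(-21874 + (20*(-46))*(-60)) + 53272 = (-21874 - 920*(-60)) + 53272 = (-21874 + 55200) + 53272 = 33326 + 53272 = 86598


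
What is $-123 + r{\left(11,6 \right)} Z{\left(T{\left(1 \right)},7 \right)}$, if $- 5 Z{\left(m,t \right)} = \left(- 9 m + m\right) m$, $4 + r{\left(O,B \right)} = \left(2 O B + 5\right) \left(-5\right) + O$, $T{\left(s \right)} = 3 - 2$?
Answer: $- \frac{6039}{5} \approx -1207.8$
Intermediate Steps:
$T{\left(s \right)} = 1$
$r{\left(O,B \right)} = -29 + O - 10 B O$ ($r{\left(O,B \right)} = -4 + \left(\left(2 O B + 5\right) \left(-5\right) + O\right) = -4 + \left(\left(2 B O + 5\right) \left(-5\right) + O\right) = -4 + \left(\left(5 + 2 B O\right) \left(-5\right) + O\right) = -4 - \left(25 - O + 10 B O\right) = -29 + O - 10 B O$)
$Z{\left(m,t \right)} = \frac{8 m^{2}}{5}$ ($Z{\left(m,t \right)} = - \frac{\left(- 9 m + m\right) m}{5} = - \frac{- 8 m m}{5} = - \frac{\left(-8\right) m^{2}}{5} = \frac{8 m^{2}}{5}$)
$-123 + r{\left(11,6 \right)} Z{\left(T{\left(1 \right)},7 \right)} = -123 + \left(-29 + 11 - 60 \cdot 11\right) \frac{8 \cdot 1^{2}}{5} = -123 + \left(-29 + 11 - 660\right) \frac{8}{5} \cdot 1 = -123 - \frac{5424}{5} = - \frac{6039}{5}$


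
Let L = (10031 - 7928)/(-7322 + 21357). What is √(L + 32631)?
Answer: 2*√1606930967145/14035 ≈ 180.64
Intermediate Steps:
L = 2103/14035 ≈ 0.14984
√(L + 32631) = √(2103/14035 + 32631) = √(457978188/14035) = 2*√1606930967145/14035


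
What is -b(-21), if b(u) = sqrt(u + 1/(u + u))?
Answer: -I*sqrt(37086)/42 ≈ -4.5852*I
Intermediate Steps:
b(u) = sqrt(u + 1/(2*u))
-b(-21) = -sqrt(2/(-21) + 4*(-21))/2 = -sqrt(2*(-1/21) - 84)/2 = -sqrt(-2/21 - 84)/2 = -sqrt(-1766/21)/2 = -I*sqrt(37086)/21/2 = -I*sqrt(37086)/42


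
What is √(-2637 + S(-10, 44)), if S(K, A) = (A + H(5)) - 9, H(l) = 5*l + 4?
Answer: I*√2573 ≈ 50.725*I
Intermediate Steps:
H(l) = 4 + 5*l
S(K, A) = 20 + A (S(K, A) = (A + (4 + 5*5)) - 9 = (A + (4 + 25)) - 9 = (A + 29) - 9 = (29 + A) - 9 = 20 + A)
√(-2637 + S(-10, 44)) = √(-2637 + (20 + 44)) = √(-2637 + 64) = √(-2573) = I*√2573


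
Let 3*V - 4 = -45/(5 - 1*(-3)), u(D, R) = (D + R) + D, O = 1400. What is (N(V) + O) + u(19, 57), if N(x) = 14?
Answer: 1509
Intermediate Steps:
u(D, R) = R + 2*D
V = -13/24 (V = 4/3 + (-45/(5 - 1*(-3)))/3 = 4/3 + (-45/(5 + 3))/3 = 4/3 + (-45/8)/3 = 4/3 + (-45*1/8)/3 = 4/3 + (1/3)*(-45/8) = 4/3 - 15/8 = -13/24 ≈ -0.54167)
(N(V) + O) + u(19, 57) = (14 + 1400) + (57 + 2*19) = 1414 + (57 + 38) = 1414 + 95 = 1509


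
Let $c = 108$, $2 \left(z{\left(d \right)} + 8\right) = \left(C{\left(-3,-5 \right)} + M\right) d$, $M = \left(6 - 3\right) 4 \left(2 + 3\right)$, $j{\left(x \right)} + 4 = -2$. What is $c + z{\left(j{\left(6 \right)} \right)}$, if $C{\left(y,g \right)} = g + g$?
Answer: $-50$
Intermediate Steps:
$C{\left(y,g \right)} = 2 g$
$j{\left(x \right)} = -6$ ($j{\left(x \right)} = -4 - 2 = -6$)
$M = 60$ ($M = 3 \cdot 4 \cdot 5 = 12 \cdot 5 = 60$)
$z{\left(d \right)} = -8 + 25 d$ ($z{\left(d \right)} = -8 + \frac{\left(2 \left(-5\right) + 60\right) d}{2} = -8 + \frac{\left(-10 + 60\right) d}{2} = -8 + \frac{50 d}{2} = -8 + 25 d$)
$c + z{\left(j{\left(6 \right)} \right)} = 108 + \left(-8 + 25 \left(-6\right)\right) = 108 - 158 = -50$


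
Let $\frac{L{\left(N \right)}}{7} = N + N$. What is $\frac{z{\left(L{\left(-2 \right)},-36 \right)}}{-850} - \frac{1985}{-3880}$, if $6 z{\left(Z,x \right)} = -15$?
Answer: $\frac{33939}{65960} \approx 0.51454$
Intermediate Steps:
$L{\left(N \right)} = 14 N$ ($L{\left(N \right)} = 7 \left(N + N\right) = 7 \cdot 2 N = 14 N$)
$z{\left(Z,x \right)} = - \frac{5}{2}$ ($z{\left(Z,x \right)} = \frac{1}{6} \left(-15\right) = - \frac{5}{2}$)
$\frac{z{\left(L{\left(-2 \right)},-36 \right)}}{-850} - \frac{1985}{-3880} = - \frac{5}{2 \left(-850\right)} - \frac{1985}{-3880} = \left(- \frac{5}{2}\right) \left(- \frac{1}{850}\right) - - \frac{397}{776} = \frac{1}{340} + \frac{397}{776} = \frac{33939}{65960}$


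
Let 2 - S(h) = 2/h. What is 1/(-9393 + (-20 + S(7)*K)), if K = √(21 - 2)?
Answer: -461237/4341621145 - 84*√19/4341621145 ≈ -0.00010632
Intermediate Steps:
S(h) = 2 - 2/h
K = √19 ≈ 4.3589
1/(-9393 + (-20 + S(7)*K)) = 1/(-9393 + (-20 + (2 - 2/7)*√19)) = 1/(-9393 + (-20 + 12*√19/7)) = 1/(-9413 + 12*√19/7)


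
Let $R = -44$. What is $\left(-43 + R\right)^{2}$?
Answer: $7569$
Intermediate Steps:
$\left(-43 + R\right)^{2} = \left(-43 - 44\right)^{2} = \left(-87\right)^{2} = 7569$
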